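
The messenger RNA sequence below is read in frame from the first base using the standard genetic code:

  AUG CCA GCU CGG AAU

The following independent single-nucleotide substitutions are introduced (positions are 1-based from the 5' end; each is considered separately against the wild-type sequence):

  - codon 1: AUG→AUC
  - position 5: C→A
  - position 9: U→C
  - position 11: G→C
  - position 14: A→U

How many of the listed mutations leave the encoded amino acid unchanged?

Codon 1: AUG (Met) → AUC (Ile) — missense.
Codon 2: CCA (Pro) → CAA (Gln) — missense.
Codon 3: GCU (Ala) → GCC (Ala) — synonymous.
Codon 4: CGG (Arg) → CCG (Pro) — missense.
Codon 5: AAU (Asn) → AUU (Ile) — missense.
Synonymous: 1 of 5.

1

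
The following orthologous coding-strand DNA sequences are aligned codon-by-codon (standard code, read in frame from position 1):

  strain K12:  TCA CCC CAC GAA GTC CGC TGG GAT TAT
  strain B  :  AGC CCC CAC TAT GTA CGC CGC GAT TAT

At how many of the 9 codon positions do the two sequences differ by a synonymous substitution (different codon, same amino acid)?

2

Codon 1: TCA Ser / AGC Ser — synonymous.
Codon 2: CCC Pro / CCC Pro — identical.
Codon 3: CAC His / CAC His — identical.
Codon 4: GAA Glu / TAT Tyr — nonsynonymous.
Codon 5: GTC Val / GTA Val — synonymous.
Codon 6: CGC Arg / CGC Arg — identical.
Codon 7: TGG Trp / CGC Arg — nonsynonymous.
Codon 8: GAT Asp / GAT Asp — identical.
Codon 9: TAT Tyr / TAT Tyr — identical.
Synonymous differences: 2.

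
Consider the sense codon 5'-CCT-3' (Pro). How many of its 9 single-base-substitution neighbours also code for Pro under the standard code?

3

Position 1: none → 0 synonymous.
Position 2: none → 0 synonymous.
Position 3: CCC, CCA, CCG → 3 synonymous.
Total: 0 + 0 + 3 = 3.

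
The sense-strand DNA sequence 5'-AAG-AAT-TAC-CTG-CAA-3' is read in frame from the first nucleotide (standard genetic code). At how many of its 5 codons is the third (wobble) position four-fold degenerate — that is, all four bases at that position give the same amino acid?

Codon 1 AAG (Lys): third position 2-fold.
Codon 2 AAT (Asn): third position 2-fold.
Codon 3 TAC (Tyr): third position 2-fold.
Codon 4 CTG (Leu): third position 4-fold.
Codon 5 CAA (Gln): third position 2-fold.
Four-fold degenerate third positions: 1.

1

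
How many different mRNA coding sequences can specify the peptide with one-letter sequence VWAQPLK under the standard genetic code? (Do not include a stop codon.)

1536

Val: 4 codons.
Trp: 1 codon.
Ala: 4 codons.
Gln: 2 codons.
Pro: 4 codons.
Leu: 6 codons.
Lys: 2 codons.
4 × 1 × 4 × 2 × 4 × 6 × 2 = 1536.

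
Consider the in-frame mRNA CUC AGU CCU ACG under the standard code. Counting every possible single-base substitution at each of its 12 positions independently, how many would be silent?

10

Codon 1 (CUC, Leu): 3 synonymous substitutions.
Codon 2 (AGU, Ser): 1 synonymous substitution.
Codon 3 (CCU, Pro): 3 synonymous substitutions.
Codon 4 (ACG, Thr): 3 synonymous substitutions.
Total: 3 + 1 + 3 + 3 = 10.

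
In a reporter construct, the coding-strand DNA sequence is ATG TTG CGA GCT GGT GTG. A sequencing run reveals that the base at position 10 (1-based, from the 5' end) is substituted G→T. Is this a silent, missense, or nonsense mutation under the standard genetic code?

Position 10 falls in codon 4: GCT → Ala.
After the substitution the codon is TCT → Ser.
Ala ≠ Ser, so this is a missense mutation.

missense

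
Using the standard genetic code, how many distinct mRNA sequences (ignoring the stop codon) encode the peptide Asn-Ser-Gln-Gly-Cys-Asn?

384

Asn: 2 codons.
Ser: 6 codons.
Gln: 2 codons.
Gly: 4 codons.
Cys: 2 codons.
Asn: 2 codons.
2 × 6 × 2 × 4 × 2 × 2 = 384.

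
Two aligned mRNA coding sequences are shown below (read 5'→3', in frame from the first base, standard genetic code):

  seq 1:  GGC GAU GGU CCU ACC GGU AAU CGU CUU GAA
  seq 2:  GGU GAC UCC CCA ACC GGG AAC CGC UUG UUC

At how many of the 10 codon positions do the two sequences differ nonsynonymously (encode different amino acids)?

2

Codon 1: GGC Gly / GGU Gly — synonymous.
Codon 2: GAU Asp / GAC Asp — synonymous.
Codon 3: GGU Gly / UCC Ser — nonsynonymous.
Codon 4: CCU Pro / CCA Pro — synonymous.
Codon 5: ACC Thr / ACC Thr — identical.
Codon 6: GGU Gly / GGG Gly — synonymous.
Codon 7: AAU Asn / AAC Asn — synonymous.
Codon 8: CGU Arg / CGC Arg — synonymous.
Codon 9: CUU Leu / UUG Leu — synonymous.
Codon 10: GAA Glu / UUC Phe — nonsynonymous.
Nonsynonymous differences: 2.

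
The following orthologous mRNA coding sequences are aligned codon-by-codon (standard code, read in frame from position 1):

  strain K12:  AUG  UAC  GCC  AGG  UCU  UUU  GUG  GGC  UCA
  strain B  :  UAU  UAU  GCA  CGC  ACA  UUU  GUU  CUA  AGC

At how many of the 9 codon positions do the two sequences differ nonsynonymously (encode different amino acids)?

Codon 1: AUG Met / UAU Tyr — nonsynonymous.
Codon 2: UAC Tyr / UAU Tyr — synonymous.
Codon 3: GCC Ala / GCA Ala — synonymous.
Codon 4: AGG Arg / CGC Arg — synonymous.
Codon 5: UCU Ser / ACA Thr — nonsynonymous.
Codon 6: UUU Phe / UUU Phe — identical.
Codon 7: GUG Val / GUU Val — synonymous.
Codon 8: GGC Gly / CUA Leu — nonsynonymous.
Codon 9: UCA Ser / AGC Ser — synonymous.
Nonsynonymous differences: 3.

3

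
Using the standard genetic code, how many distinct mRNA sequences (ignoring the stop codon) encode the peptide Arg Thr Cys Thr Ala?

Arg: 6 codons.
Thr: 4 codons.
Cys: 2 codons.
Thr: 4 codons.
Ala: 4 codons.
6 × 4 × 2 × 4 × 4 = 768.

768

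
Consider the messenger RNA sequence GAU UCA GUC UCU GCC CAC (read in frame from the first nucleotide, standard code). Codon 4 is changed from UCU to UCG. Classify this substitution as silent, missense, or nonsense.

Position 12 falls in codon 4: UCU → Ser.
After the substitution the codon is UCG → Ser.
Both encode Ser, so the change is synonymous.

silent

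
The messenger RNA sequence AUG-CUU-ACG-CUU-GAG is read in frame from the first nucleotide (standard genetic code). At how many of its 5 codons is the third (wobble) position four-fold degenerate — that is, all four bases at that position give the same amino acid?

3

Codon 1 AUG (Met): third position 1-fold.
Codon 2 CUU (Leu): third position 4-fold.
Codon 3 ACG (Thr): third position 4-fold.
Codon 4 CUU (Leu): third position 4-fold.
Codon 5 GAG (Glu): third position 2-fold.
Four-fold degenerate third positions: 3.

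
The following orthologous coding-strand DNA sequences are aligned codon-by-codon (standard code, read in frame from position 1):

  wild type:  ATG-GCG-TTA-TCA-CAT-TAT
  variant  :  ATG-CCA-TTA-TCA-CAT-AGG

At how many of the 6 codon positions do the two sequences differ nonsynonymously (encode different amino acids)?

2

Codon 1: ATG Met / ATG Met — identical.
Codon 2: GCG Ala / CCA Pro — nonsynonymous.
Codon 3: TTA Leu / TTA Leu — identical.
Codon 4: TCA Ser / TCA Ser — identical.
Codon 5: CAT His / CAT His — identical.
Codon 6: TAT Tyr / AGG Arg — nonsynonymous.
Nonsynonymous differences: 2.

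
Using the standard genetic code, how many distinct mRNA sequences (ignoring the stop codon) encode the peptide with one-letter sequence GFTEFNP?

Gly: 4 codons.
Phe: 2 codons.
Thr: 4 codons.
Glu: 2 codons.
Phe: 2 codons.
Asn: 2 codons.
Pro: 4 codons.
4 × 2 × 4 × 2 × 2 × 2 × 4 = 1024.

1024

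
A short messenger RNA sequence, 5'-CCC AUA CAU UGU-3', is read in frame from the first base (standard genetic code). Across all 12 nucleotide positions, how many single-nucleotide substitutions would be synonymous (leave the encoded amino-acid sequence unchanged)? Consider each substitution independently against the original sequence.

Codon 1 (CCC, Pro): 3 synonymous substitutions.
Codon 2 (AUA, Ile): 2 synonymous substitutions.
Codon 3 (CAU, His): 1 synonymous substitution.
Codon 4 (UGU, Cys): 1 synonymous substitution.
Total: 3 + 2 + 1 + 1 = 7.

7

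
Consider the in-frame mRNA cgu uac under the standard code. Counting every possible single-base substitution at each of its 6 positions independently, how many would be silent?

4

Codon 1 (CGU, Arg): 3 synonymous substitutions.
Codon 2 (UAC, Tyr): 1 synonymous substitution.
Total: 3 + 1 = 4.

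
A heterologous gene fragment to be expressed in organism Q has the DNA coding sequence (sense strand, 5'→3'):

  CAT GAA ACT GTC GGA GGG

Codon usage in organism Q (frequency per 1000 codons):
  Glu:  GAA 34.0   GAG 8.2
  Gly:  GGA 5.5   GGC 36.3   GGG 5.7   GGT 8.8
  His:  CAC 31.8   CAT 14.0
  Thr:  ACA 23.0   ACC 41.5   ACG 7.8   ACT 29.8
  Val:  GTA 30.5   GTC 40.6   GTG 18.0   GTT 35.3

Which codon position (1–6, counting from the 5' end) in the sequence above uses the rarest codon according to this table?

5

Codon 1 CAT (His): 14.0 per 1000.
Codon 2 GAA (Glu): 34.0 per 1000.
Codon 3 ACT (Thr): 29.8 per 1000.
Codon 4 GTC (Val): 40.6 per 1000.
Codon 5 GGA (Gly): 5.5 per 1000.
Codon 6 GGG (Gly): 5.7 per 1000.
Lowest frequency is 5.5 at codon 5.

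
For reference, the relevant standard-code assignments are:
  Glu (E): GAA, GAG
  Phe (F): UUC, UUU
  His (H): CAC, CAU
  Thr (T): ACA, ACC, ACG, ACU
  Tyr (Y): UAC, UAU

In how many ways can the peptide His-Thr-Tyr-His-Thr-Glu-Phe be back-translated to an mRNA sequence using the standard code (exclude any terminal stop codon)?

512

His: 2 codons.
Thr: 4 codons.
Tyr: 2 codons.
His: 2 codons.
Thr: 4 codons.
Glu: 2 codons.
Phe: 2 codons.
2 × 4 × 2 × 2 × 4 × 2 × 2 = 512.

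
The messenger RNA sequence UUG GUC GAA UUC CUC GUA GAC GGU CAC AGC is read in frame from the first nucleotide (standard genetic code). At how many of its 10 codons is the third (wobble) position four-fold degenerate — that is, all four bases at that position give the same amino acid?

Codon 1 UUG (Leu): third position 2-fold.
Codon 2 GUC (Val): third position 4-fold.
Codon 3 GAA (Glu): third position 2-fold.
Codon 4 UUC (Phe): third position 2-fold.
Codon 5 CUC (Leu): third position 4-fold.
Codon 6 GUA (Val): third position 4-fold.
Codon 7 GAC (Asp): third position 2-fold.
Codon 8 GGU (Gly): third position 4-fold.
Codon 9 CAC (His): third position 2-fold.
Codon 10 AGC (Ser): third position 2-fold.
Four-fold degenerate third positions: 4.

4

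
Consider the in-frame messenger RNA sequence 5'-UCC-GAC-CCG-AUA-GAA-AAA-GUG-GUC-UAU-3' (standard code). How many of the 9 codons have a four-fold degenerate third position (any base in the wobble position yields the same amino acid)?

4

Codon 1 UCC (Ser): third position 4-fold.
Codon 2 GAC (Asp): third position 2-fold.
Codon 3 CCG (Pro): third position 4-fold.
Codon 4 AUA (Ile): third position 3-fold.
Codon 5 GAA (Glu): third position 2-fold.
Codon 6 AAA (Lys): third position 2-fold.
Codon 7 GUG (Val): third position 4-fold.
Codon 8 GUC (Val): third position 4-fold.
Codon 9 UAU (Tyr): third position 2-fold.
Four-fold degenerate third positions: 4.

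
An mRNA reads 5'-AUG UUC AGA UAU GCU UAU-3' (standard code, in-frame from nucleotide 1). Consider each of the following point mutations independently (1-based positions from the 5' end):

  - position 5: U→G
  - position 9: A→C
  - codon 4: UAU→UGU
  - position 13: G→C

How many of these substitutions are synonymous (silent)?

Codon 2: UUC (Phe) → UGC (Cys) — missense.
Codon 3: AGA (Arg) → AGC (Ser) — missense.
Codon 4: UAU (Tyr) → UGU (Cys) — missense.
Codon 5: GCU (Ala) → CCU (Pro) — missense.
Synonymous: 0 of 4.

0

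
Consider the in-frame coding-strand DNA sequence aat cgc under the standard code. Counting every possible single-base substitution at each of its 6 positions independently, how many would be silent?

4

Codon 1 (AAT, Asn): 1 synonymous substitution.
Codon 2 (CGC, Arg): 3 synonymous substitutions.
Total: 1 + 3 = 4.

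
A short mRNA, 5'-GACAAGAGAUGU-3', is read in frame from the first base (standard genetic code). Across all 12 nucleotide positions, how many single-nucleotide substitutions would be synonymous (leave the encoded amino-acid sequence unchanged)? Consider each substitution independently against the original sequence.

Codon 1 (GAC, Asp): 1 synonymous substitution.
Codon 2 (AAG, Lys): 1 synonymous substitution.
Codon 3 (AGA, Arg): 2 synonymous substitutions.
Codon 4 (UGU, Cys): 1 synonymous substitution.
Total: 1 + 1 + 2 + 1 = 5.

5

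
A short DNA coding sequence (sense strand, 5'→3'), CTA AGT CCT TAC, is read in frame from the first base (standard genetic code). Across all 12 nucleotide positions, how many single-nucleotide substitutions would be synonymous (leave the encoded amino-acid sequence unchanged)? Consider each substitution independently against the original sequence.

Codon 1 (CTA, Leu): 4 synonymous substitutions.
Codon 2 (AGT, Ser): 1 synonymous substitution.
Codon 3 (CCT, Pro): 3 synonymous substitutions.
Codon 4 (TAC, Tyr): 1 synonymous substitution.
Total: 4 + 1 + 3 + 1 = 9.

9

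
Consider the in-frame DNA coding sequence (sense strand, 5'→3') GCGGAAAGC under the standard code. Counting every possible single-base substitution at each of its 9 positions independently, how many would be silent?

5

Codon 1 (GCG, Ala): 3 synonymous substitutions.
Codon 2 (GAA, Glu): 1 synonymous substitution.
Codon 3 (AGC, Ser): 1 synonymous substitution.
Total: 3 + 1 + 1 = 5.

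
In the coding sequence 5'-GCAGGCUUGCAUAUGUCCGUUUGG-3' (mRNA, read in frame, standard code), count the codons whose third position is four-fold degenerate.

4

Codon 1 GCA (Ala): third position 4-fold.
Codon 2 GGC (Gly): third position 4-fold.
Codon 3 UUG (Leu): third position 2-fold.
Codon 4 CAU (His): third position 2-fold.
Codon 5 AUG (Met): third position 1-fold.
Codon 6 UCC (Ser): third position 4-fold.
Codon 7 GUU (Val): third position 4-fold.
Codon 8 UGG (Trp): third position 1-fold.
Four-fold degenerate third positions: 4.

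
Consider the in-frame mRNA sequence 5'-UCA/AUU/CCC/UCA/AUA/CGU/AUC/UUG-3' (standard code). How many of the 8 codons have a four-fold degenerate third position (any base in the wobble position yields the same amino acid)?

Codon 1 UCA (Ser): third position 4-fold.
Codon 2 AUU (Ile): third position 3-fold.
Codon 3 CCC (Pro): third position 4-fold.
Codon 4 UCA (Ser): third position 4-fold.
Codon 5 AUA (Ile): third position 3-fold.
Codon 6 CGU (Arg): third position 4-fold.
Codon 7 AUC (Ile): third position 3-fold.
Codon 8 UUG (Leu): third position 2-fold.
Four-fold degenerate third positions: 4.

4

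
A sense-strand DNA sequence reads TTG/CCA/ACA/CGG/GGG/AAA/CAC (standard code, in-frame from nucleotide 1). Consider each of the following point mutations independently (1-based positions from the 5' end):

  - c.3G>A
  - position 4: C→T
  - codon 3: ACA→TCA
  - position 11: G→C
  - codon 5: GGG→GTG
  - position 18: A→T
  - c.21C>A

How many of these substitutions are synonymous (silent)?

Codon 1: TTG (Leu) → TTA (Leu) — synonymous.
Codon 2: CCA (Pro) → TCA (Ser) — missense.
Codon 3: ACA (Thr) → TCA (Ser) — missense.
Codon 4: CGG (Arg) → CCG (Pro) — missense.
Codon 5: GGG (Gly) → GTG (Val) — missense.
Codon 6: AAA (Lys) → AAT (Asn) — missense.
Codon 7: CAC (His) → CAA (Gln) — missense.
Synonymous: 1 of 7.

1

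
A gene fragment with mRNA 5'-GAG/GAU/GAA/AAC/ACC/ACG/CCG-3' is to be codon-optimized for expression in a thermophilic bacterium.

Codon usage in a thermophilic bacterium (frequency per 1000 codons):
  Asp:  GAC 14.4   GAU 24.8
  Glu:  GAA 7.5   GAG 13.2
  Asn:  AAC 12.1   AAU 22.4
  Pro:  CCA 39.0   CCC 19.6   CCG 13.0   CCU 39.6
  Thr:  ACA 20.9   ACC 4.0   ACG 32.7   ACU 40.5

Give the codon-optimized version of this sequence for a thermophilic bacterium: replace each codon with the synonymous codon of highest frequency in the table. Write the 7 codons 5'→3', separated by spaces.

GAG GAU GAG AAU ACU ACU CCU

Codon 1 (Glu): best is GAG at 13.2.
Codon 2 (Asp): best is GAU at 24.8.
Codon 3 (Glu): best is GAG at 13.2.
Codon 4 (Asn): best is AAU at 22.4.
Codon 5 (Thr): best is ACU at 40.5.
Codon 6 (Thr): best is ACU at 40.5.
Codon 7 (Pro): best is CCU at 39.6.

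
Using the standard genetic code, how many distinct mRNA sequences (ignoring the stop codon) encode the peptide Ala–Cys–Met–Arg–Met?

48

Ala: 4 codons.
Cys: 2 codons.
Met: 1 codon.
Arg: 6 codons.
Met: 1 codon.
4 × 2 × 1 × 6 × 1 = 48.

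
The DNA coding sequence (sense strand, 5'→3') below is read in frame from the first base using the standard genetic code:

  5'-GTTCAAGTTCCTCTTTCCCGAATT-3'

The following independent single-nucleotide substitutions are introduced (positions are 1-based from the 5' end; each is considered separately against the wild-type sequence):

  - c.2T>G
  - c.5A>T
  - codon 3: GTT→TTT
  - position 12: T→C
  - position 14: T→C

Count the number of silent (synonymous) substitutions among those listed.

1

Codon 1: GTT (Val) → GGT (Gly) — missense.
Codon 2: CAA (Gln) → CTA (Leu) — missense.
Codon 3: GTT (Val) → TTT (Phe) — missense.
Codon 4: CCT (Pro) → CCC (Pro) — synonymous.
Codon 5: CTT (Leu) → CCT (Pro) — missense.
Synonymous: 1 of 5.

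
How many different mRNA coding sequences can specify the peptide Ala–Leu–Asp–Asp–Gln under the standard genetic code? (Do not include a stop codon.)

Ala: 4 codons.
Leu: 6 codons.
Asp: 2 codons.
Asp: 2 codons.
Gln: 2 codons.
4 × 6 × 2 × 2 × 2 = 192.

192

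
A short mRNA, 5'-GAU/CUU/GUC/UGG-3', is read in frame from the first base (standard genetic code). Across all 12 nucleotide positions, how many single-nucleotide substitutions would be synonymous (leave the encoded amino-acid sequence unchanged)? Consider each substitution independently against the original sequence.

Codon 1 (GAU, Asp): 1 synonymous substitution.
Codon 2 (CUU, Leu): 3 synonymous substitutions.
Codon 3 (GUC, Val): 3 synonymous substitutions.
Codon 4 (UGG, Trp): 0 synonymous substitutions.
Total: 1 + 3 + 3 + 0 = 7.

7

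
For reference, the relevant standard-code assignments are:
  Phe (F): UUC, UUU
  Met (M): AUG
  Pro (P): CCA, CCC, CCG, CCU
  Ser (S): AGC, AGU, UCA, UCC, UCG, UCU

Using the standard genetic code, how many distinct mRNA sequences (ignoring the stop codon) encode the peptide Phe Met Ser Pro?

48

Phe: 2 codons.
Met: 1 codon.
Ser: 6 codons.
Pro: 4 codons.
2 × 1 × 6 × 4 = 48.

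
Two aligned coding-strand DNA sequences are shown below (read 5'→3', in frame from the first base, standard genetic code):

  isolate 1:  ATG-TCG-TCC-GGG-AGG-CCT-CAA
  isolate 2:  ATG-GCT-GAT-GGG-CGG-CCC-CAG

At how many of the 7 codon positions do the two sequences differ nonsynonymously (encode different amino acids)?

Codon 1: ATG Met / ATG Met — identical.
Codon 2: TCG Ser / GCT Ala — nonsynonymous.
Codon 3: TCC Ser / GAT Asp — nonsynonymous.
Codon 4: GGG Gly / GGG Gly — identical.
Codon 5: AGG Arg / CGG Arg — synonymous.
Codon 6: CCT Pro / CCC Pro — synonymous.
Codon 7: CAA Gln / CAG Gln — synonymous.
Nonsynonymous differences: 2.

2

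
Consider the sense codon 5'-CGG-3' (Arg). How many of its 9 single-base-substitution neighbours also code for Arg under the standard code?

4

Position 1: AGG → 1 synonymous.
Position 2: none → 0 synonymous.
Position 3: CGU, CGC, CGA → 3 synonymous.
Total: 1 + 0 + 3 = 4.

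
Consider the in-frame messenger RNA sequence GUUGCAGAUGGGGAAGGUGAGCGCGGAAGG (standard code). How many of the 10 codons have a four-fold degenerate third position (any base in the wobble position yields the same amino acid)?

6

Codon 1 GUU (Val): third position 4-fold.
Codon 2 GCA (Ala): third position 4-fold.
Codon 3 GAU (Asp): third position 2-fold.
Codon 4 GGG (Gly): third position 4-fold.
Codon 5 GAA (Glu): third position 2-fold.
Codon 6 GGU (Gly): third position 4-fold.
Codon 7 GAG (Glu): third position 2-fold.
Codon 8 CGC (Arg): third position 4-fold.
Codon 9 GGA (Gly): third position 4-fold.
Codon 10 AGG (Arg): third position 2-fold.
Four-fold degenerate third positions: 6.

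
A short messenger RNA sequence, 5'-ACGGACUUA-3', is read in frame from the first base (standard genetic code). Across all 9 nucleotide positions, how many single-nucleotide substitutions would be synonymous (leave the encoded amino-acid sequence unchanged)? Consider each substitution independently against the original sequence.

Codon 1 (ACG, Thr): 3 synonymous substitutions.
Codon 2 (GAC, Asp): 1 synonymous substitution.
Codon 3 (UUA, Leu): 2 synonymous substitutions.
Total: 3 + 1 + 2 = 6.

6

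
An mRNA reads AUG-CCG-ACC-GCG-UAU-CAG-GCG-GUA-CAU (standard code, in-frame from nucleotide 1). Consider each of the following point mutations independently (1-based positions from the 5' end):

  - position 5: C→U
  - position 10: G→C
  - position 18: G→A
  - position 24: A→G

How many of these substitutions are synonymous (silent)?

2

Codon 2: CCG (Pro) → CUG (Leu) — missense.
Codon 4: GCG (Ala) → CCG (Pro) — missense.
Codon 6: CAG (Gln) → CAA (Gln) — synonymous.
Codon 8: GUA (Val) → GUG (Val) — synonymous.
Synonymous: 2 of 4.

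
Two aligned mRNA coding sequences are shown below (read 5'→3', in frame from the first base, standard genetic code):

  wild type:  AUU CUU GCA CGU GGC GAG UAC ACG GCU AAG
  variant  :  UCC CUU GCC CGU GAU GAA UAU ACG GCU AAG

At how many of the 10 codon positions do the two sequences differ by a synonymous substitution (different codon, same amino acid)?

3

Codon 1: AUU Ile / UCC Ser — nonsynonymous.
Codon 2: CUU Leu / CUU Leu — identical.
Codon 3: GCA Ala / GCC Ala — synonymous.
Codon 4: CGU Arg / CGU Arg — identical.
Codon 5: GGC Gly / GAU Asp — nonsynonymous.
Codon 6: GAG Glu / GAA Glu — synonymous.
Codon 7: UAC Tyr / UAU Tyr — synonymous.
Codon 8: ACG Thr / ACG Thr — identical.
Codon 9: GCU Ala / GCU Ala — identical.
Codon 10: AAG Lys / AAG Lys — identical.
Synonymous differences: 3.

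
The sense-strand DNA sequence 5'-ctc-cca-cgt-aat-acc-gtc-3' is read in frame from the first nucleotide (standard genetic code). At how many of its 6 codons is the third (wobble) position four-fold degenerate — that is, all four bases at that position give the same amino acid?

5

Codon 1 CTC (Leu): third position 4-fold.
Codon 2 CCA (Pro): third position 4-fold.
Codon 3 CGT (Arg): third position 4-fold.
Codon 4 AAT (Asn): third position 2-fold.
Codon 5 ACC (Thr): third position 4-fold.
Codon 6 GTC (Val): third position 4-fold.
Four-fold degenerate third positions: 5.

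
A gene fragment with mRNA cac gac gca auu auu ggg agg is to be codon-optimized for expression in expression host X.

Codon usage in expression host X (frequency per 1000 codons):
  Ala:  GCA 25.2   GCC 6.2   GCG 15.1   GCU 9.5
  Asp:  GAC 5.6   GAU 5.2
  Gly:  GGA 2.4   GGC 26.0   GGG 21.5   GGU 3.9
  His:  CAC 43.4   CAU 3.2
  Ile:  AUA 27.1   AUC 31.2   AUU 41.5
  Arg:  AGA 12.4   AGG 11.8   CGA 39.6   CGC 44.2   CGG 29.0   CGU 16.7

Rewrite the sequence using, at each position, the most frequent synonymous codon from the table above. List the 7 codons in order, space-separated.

Codon 1 (His): best is CAC at 43.4.
Codon 2 (Asp): best is GAC at 5.6.
Codon 3 (Ala): best is GCA at 25.2.
Codon 4 (Ile): best is AUU at 41.5.
Codon 5 (Ile): best is AUU at 41.5.
Codon 6 (Gly): best is GGC at 26.0.
Codon 7 (Arg): best is CGC at 44.2.

CAC GAC GCA AUU AUU GGC CGC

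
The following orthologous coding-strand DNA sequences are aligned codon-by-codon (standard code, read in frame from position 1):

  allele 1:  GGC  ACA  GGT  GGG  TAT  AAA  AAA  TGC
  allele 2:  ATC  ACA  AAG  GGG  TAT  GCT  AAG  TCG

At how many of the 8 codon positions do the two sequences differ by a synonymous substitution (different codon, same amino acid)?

Codon 1: GGC Gly / ATC Ile — nonsynonymous.
Codon 2: ACA Thr / ACA Thr — identical.
Codon 3: GGT Gly / AAG Lys — nonsynonymous.
Codon 4: GGG Gly / GGG Gly — identical.
Codon 5: TAT Tyr / TAT Tyr — identical.
Codon 6: AAA Lys / GCT Ala — nonsynonymous.
Codon 7: AAA Lys / AAG Lys — synonymous.
Codon 8: TGC Cys / TCG Ser — nonsynonymous.
Synonymous differences: 1.

1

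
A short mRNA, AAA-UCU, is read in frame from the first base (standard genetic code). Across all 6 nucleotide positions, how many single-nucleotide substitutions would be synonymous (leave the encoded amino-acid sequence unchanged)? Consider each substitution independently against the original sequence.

4

Codon 1 (AAA, Lys): 1 synonymous substitution.
Codon 2 (UCU, Ser): 3 synonymous substitutions.
Total: 1 + 3 = 4.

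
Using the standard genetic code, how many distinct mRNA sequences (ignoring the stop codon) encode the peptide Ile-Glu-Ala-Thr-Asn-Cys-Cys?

768

Ile: 3 codons.
Glu: 2 codons.
Ala: 4 codons.
Thr: 4 codons.
Asn: 2 codons.
Cys: 2 codons.
Cys: 2 codons.
3 × 2 × 4 × 4 × 2 × 2 × 2 = 768.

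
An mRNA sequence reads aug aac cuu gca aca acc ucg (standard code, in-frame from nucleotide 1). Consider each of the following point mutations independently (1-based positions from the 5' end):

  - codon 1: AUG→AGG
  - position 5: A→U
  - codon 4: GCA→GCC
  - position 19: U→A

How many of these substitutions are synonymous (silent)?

1

Codon 1: AUG (Met) → AGG (Arg) — missense.
Codon 2: AAC (Asn) → AUC (Ile) — missense.
Codon 4: GCA (Ala) → GCC (Ala) — synonymous.
Codon 7: UCG (Ser) → ACG (Thr) — missense.
Synonymous: 1 of 4.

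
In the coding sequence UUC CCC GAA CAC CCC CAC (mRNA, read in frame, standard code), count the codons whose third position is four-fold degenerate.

Codon 1 UUC (Phe): third position 2-fold.
Codon 2 CCC (Pro): third position 4-fold.
Codon 3 GAA (Glu): third position 2-fold.
Codon 4 CAC (His): third position 2-fold.
Codon 5 CCC (Pro): third position 4-fold.
Codon 6 CAC (His): third position 2-fold.
Four-fold degenerate third positions: 2.

2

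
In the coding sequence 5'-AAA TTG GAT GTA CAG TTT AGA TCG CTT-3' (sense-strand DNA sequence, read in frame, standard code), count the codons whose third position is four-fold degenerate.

3

Codon 1 AAA (Lys): third position 2-fold.
Codon 2 TTG (Leu): third position 2-fold.
Codon 3 GAT (Asp): third position 2-fold.
Codon 4 GTA (Val): third position 4-fold.
Codon 5 CAG (Gln): third position 2-fold.
Codon 6 TTT (Phe): third position 2-fold.
Codon 7 AGA (Arg): third position 2-fold.
Codon 8 TCG (Ser): third position 4-fold.
Codon 9 CTT (Leu): third position 4-fold.
Four-fold degenerate third positions: 3.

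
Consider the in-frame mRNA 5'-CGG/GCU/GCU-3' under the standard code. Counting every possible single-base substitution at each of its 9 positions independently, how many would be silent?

10

Codon 1 (CGG, Arg): 4 synonymous substitutions.
Codon 2 (GCU, Ala): 3 synonymous substitutions.
Codon 3 (GCU, Ala): 3 synonymous substitutions.
Total: 4 + 3 + 3 = 10.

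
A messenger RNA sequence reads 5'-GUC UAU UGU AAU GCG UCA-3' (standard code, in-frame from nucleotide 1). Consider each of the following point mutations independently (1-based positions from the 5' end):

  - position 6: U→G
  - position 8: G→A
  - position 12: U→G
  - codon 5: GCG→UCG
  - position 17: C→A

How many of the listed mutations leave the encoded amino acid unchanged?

0

Codon 2: UAU (Tyr) → UAG (Stop) — nonsense.
Codon 3: UGU (Cys) → UAU (Tyr) — missense.
Codon 4: AAU (Asn) → AAG (Lys) — missense.
Codon 5: GCG (Ala) → UCG (Ser) — missense.
Codon 6: UCA (Ser) → UAA (Stop) — nonsense.
Synonymous: 0 of 5.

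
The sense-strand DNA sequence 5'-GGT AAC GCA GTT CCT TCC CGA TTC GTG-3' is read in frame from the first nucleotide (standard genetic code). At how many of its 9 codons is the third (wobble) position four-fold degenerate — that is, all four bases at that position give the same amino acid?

7

Codon 1 GGT (Gly): third position 4-fold.
Codon 2 AAC (Asn): third position 2-fold.
Codon 3 GCA (Ala): third position 4-fold.
Codon 4 GTT (Val): third position 4-fold.
Codon 5 CCT (Pro): third position 4-fold.
Codon 6 TCC (Ser): third position 4-fold.
Codon 7 CGA (Arg): third position 4-fold.
Codon 8 TTC (Phe): third position 2-fold.
Codon 9 GTG (Val): third position 4-fold.
Four-fold degenerate third positions: 7.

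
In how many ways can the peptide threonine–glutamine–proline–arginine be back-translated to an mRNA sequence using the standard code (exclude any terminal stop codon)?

192

Thr: 4 codons.
Gln: 2 codons.
Pro: 4 codons.
Arg: 6 codons.
4 × 2 × 4 × 6 = 192.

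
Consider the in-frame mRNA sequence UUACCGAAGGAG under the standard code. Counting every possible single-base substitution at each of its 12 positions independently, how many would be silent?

Codon 1 (UUA, Leu): 2 synonymous substitutions.
Codon 2 (CCG, Pro): 3 synonymous substitutions.
Codon 3 (AAG, Lys): 1 synonymous substitution.
Codon 4 (GAG, Glu): 1 synonymous substitution.
Total: 2 + 3 + 1 + 1 = 7.

7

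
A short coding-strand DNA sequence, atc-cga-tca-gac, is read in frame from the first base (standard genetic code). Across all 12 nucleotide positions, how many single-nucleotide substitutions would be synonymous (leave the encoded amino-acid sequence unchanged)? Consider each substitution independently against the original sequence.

10

Codon 1 (ATC, Ile): 2 synonymous substitutions.
Codon 2 (CGA, Arg): 4 synonymous substitutions.
Codon 3 (TCA, Ser): 3 synonymous substitutions.
Codon 4 (GAC, Asp): 1 synonymous substitution.
Total: 2 + 4 + 3 + 1 = 10.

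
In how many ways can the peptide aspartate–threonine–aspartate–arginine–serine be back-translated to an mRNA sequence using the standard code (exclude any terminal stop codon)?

576

Asp: 2 codons.
Thr: 4 codons.
Asp: 2 codons.
Arg: 6 codons.
Ser: 6 codons.
2 × 4 × 2 × 6 × 6 = 576.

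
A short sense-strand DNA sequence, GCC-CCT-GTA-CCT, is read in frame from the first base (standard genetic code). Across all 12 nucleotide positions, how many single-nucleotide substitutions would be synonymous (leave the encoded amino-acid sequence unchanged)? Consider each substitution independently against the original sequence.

Codon 1 (GCC, Ala): 3 synonymous substitutions.
Codon 2 (CCT, Pro): 3 synonymous substitutions.
Codon 3 (GTA, Val): 3 synonymous substitutions.
Codon 4 (CCT, Pro): 3 synonymous substitutions.
Total: 3 + 3 + 3 + 3 = 12.

12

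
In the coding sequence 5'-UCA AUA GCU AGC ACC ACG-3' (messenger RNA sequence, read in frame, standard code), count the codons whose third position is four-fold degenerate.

4

Codon 1 UCA (Ser): third position 4-fold.
Codon 2 AUA (Ile): third position 3-fold.
Codon 3 GCU (Ala): third position 4-fold.
Codon 4 AGC (Ser): third position 2-fold.
Codon 5 ACC (Thr): third position 4-fold.
Codon 6 ACG (Thr): third position 4-fold.
Four-fold degenerate third positions: 4.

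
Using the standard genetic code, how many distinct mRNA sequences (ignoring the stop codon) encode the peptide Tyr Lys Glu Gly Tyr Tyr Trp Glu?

256

Tyr: 2 codons.
Lys: 2 codons.
Glu: 2 codons.
Gly: 4 codons.
Tyr: 2 codons.
Tyr: 2 codons.
Trp: 1 codon.
Glu: 2 codons.
2 × 2 × 2 × 4 × 2 × 2 × 1 × 2 = 256.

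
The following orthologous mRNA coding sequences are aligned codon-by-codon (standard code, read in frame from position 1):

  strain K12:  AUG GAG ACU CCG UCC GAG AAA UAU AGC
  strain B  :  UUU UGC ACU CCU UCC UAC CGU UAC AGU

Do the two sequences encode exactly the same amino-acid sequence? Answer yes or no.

Codon 1: AUG Met / UUU Phe — nonsynonymous.
Codon 2: GAG Glu / UGC Cys — nonsynonymous.
Codon 3: ACU Thr / ACU Thr — identical.
Codon 4: CCG Pro / CCU Pro — synonymous.
Codon 5: UCC Ser / UCC Ser — identical.
Codon 6: GAG Glu / UAC Tyr — nonsynonymous.
Codon 7: AAA Lys / CGU Arg — nonsynonymous.
Codon 8: UAU Tyr / UAC Tyr — synonymous.
Codon 9: AGC Ser / AGU Ser — synonymous.
Nonsynonymous differences: 4 → different protein.

no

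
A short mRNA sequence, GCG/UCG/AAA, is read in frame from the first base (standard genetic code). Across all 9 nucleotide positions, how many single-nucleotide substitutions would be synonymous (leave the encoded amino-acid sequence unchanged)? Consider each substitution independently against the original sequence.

Codon 1 (GCG, Ala): 3 synonymous substitutions.
Codon 2 (UCG, Ser): 3 synonymous substitutions.
Codon 3 (AAA, Lys): 1 synonymous substitution.
Total: 3 + 3 + 1 = 7.

7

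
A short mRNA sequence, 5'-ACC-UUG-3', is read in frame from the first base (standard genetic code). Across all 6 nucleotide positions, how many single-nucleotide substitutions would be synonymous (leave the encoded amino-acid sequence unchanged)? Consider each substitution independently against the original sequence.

5

Codon 1 (ACC, Thr): 3 synonymous substitutions.
Codon 2 (UUG, Leu): 2 synonymous substitutions.
Total: 3 + 2 = 5.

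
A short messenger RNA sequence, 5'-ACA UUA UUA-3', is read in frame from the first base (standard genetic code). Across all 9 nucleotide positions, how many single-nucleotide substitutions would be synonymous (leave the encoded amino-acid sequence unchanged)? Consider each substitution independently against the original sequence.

Codon 1 (ACA, Thr): 3 synonymous substitutions.
Codon 2 (UUA, Leu): 2 synonymous substitutions.
Codon 3 (UUA, Leu): 2 synonymous substitutions.
Total: 3 + 2 + 2 = 7.

7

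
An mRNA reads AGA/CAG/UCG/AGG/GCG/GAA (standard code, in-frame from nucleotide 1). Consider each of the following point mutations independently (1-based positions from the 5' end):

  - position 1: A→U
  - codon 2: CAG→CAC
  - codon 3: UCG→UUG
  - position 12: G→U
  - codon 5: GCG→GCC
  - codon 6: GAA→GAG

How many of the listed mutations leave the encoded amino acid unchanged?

2

Codon 1: AGA (Arg) → UGA (Stop) — nonsense.
Codon 2: CAG (Gln) → CAC (His) — missense.
Codon 3: UCG (Ser) → UUG (Leu) — missense.
Codon 4: AGG (Arg) → AGU (Ser) — missense.
Codon 5: GCG (Ala) → GCC (Ala) — synonymous.
Codon 6: GAA (Glu) → GAG (Glu) — synonymous.
Synonymous: 2 of 6.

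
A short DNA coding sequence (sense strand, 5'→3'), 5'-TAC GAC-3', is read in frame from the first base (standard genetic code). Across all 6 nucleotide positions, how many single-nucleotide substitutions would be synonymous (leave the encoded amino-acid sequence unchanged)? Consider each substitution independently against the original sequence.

Codon 1 (TAC, Tyr): 1 synonymous substitution.
Codon 2 (GAC, Asp): 1 synonymous substitution.
Total: 1 + 1 = 2.

2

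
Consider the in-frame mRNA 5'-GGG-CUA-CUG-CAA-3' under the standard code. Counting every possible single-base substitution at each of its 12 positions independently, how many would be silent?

Codon 1 (GGG, Gly): 3 synonymous substitutions.
Codon 2 (CUA, Leu): 4 synonymous substitutions.
Codon 3 (CUG, Leu): 4 synonymous substitutions.
Codon 4 (CAA, Gln): 1 synonymous substitution.
Total: 3 + 4 + 4 + 1 = 12.

12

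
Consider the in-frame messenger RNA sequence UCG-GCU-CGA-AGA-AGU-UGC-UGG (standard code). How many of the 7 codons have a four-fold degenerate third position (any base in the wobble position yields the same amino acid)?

Codon 1 UCG (Ser): third position 4-fold.
Codon 2 GCU (Ala): third position 4-fold.
Codon 3 CGA (Arg): third position 4-fold.
Codon 4 AGA (Arg): third position 2-fold.
Codon 5 AGU (Ser): third position 2-fold.
Codon 6 UGC (Cys): third position 2-fold.
Codon 7 UGG (Trp): third position 1-fold.
Four-fold degenerate third positions: 3.

3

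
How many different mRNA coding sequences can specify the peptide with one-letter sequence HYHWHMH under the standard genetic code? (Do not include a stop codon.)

His: 2 codons.
Tyr: 2 codons.
His: 2 codons.
Trp: 1 codon.
His: 2 codons.
Met: 1 codon.
His: 2 codons.
2 × 2 × 2 × 1 × 2 × 1 × 2 = 32.

32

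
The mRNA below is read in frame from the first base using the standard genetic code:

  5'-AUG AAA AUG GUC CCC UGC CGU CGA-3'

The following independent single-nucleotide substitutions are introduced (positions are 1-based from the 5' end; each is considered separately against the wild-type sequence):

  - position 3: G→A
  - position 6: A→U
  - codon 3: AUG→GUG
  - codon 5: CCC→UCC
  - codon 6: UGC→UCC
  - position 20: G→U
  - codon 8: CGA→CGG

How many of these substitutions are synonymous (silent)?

1

Codon 1: AUG (Met) → AUA (Ile) — missense.
Codon 2: AAA (Lys) → AAU (Asn) — missense.
Codon 3: AUG (Met) → GUG (Val) — missense.
Codon 5: CCC (Pro) → UCC (Ser) — missense.
Codon 6: UGC (Cys) → UCC (Ser) — missense.
Codon 7: CGU (Arg) → CUU (Leu) — missense.
Codon 8: CGA (Arg) → CGG (Arg) — synonymous.
Synonymous: 1 of 7.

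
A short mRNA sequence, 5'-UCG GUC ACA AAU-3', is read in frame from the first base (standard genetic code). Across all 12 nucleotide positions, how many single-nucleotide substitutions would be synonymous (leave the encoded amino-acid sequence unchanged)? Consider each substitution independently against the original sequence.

Codon 1 (UCG, Ser): 3 synonymous substitutions.
Codon 2 (GUC, Val): 3 synonymous substitutions.
Codon 3 (ACA, Thr): 3 synonymous substitutions.
Codon 4 (AAU, Asn): 1 synonymous substitution.
Total: 3 + 3 + 3 + 1 = 10.

10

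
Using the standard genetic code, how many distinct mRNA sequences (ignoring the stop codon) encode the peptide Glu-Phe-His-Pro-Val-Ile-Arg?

Glu: 2 codons.
Phe: 2 codons.
His: 2 codons.
Pro: 4 codons.
Val: 4 codons.
Ile: 3 codons.
Arg: 6 codons.
2 × 2 × 2 × 4 × 4 × 3 × 6 = 2304.

2304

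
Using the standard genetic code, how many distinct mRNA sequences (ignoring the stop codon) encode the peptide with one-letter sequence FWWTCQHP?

256

Phe: 2 codons.
Trp: 1 codon.
Trp: 1 codon.
Thr: 4 codons.
Cys: 2 codons.
Gln: 2 codons.
His: 2 codons.
Pro: 4 codons.
2 × 1 × 1 × 4 × 2 × 2 × 2 × 4 = 256.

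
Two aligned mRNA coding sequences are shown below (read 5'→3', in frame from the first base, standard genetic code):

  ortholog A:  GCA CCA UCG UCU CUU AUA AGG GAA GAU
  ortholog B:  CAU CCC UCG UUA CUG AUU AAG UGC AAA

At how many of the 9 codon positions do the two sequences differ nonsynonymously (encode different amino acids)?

5

Codon 1: GCA Ala / CAU His — nonsynonymous.
Codon 2: CCA Pro / CCC Pro — synonymous.
Codon 3: UCG Ser / UCG Ser — identical.
Codon 4: UCU Ser / UUA Leu — nonsynonymous.
Codon 5: CUU Leu / CUG Leu — synonymous.
Codon 6: AUA Ile / AUU Ile — synonymous.
Codon 7: AGG Arg / AAG Lys — nonsynonymous.
Codon 8: GAA Glu / UGC Cys — nonsynonymous.
Codon 9: GAU Asp / AAA Lys — nonsynonymous.
Nonsynonymous differences: 5.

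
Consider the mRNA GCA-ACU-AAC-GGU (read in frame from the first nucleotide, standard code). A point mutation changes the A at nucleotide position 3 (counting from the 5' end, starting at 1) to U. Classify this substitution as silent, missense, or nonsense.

silent

Position 3 falls in codon 1: GCA → Ala.
After the substitution the codon is GCU → Ala.
Both encode Ala, so the change is synonymous.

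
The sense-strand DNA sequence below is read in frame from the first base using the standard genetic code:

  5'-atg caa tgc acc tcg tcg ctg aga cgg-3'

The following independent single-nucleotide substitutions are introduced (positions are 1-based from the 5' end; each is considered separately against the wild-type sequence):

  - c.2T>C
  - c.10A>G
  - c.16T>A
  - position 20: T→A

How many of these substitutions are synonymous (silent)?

0

Codon 1: ATG (Met) → ACG (Thr) — missense.
Codon 4: ACC (Thr) → GCC (Ala) — missense.
Codon 6: TCG (Ser) → ACG (Thr) — missense.
Codon 7: CTG (Leu) → CAG (Gln) — missense.
Synonymous: 0 of 4.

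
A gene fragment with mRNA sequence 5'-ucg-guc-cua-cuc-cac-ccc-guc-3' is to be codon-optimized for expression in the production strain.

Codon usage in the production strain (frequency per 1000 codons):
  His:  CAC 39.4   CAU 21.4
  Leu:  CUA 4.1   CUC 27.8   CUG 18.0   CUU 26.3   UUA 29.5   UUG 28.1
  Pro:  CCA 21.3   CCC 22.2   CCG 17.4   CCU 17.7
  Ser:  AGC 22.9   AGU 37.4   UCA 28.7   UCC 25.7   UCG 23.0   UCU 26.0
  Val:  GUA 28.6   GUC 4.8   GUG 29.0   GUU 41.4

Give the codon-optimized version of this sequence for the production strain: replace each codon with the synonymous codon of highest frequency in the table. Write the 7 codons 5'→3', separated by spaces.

AGU GUU UUA UUA CAC CCC GUU

Codon 1 (Ser): best is AGU at 37.4.
Codon 2 (Val): best is GUU at 41.4.
Codon 3 (Leu): best is UUA at 29.5.
Codon 4 (Leu): best is UUA at 29.5.
Codon 5 (His): best is CAC at 39.4.
Codon 6 (Pro): best is CCC at 22.2.
Codon 7 (Val): best is GUU at 41.4.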